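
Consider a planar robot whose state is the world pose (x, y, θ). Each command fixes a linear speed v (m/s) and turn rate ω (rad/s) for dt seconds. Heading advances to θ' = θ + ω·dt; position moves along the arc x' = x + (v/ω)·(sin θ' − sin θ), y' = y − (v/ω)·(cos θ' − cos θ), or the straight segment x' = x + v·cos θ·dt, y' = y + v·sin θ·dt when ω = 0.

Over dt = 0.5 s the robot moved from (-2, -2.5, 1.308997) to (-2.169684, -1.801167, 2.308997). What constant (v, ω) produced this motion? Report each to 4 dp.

v = 1.5000, ω = 2.0000

Δθ = 2.308997 − 1.308997 = 1.000000
ω = Δθ/dt = 1.000000/0.5 = 2.0000
R = −Δy/(cos θ' − cos θ) = 0.7500
v = R·ω = 0.7500·2.0000 = 1.5000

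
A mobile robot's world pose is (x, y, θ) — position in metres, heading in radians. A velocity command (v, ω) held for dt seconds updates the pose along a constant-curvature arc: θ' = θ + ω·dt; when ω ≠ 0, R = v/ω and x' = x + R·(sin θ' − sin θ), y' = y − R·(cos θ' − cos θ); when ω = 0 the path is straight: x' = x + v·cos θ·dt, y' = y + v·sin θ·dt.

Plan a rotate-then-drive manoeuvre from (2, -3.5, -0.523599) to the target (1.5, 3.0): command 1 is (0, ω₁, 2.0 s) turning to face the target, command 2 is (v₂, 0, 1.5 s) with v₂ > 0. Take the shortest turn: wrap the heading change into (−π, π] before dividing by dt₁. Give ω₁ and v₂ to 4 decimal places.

ω₁ = 1.0856, v₂ = 4.3461

heading to target = atan2(3−-3.5, 1.5−2) = 1.6476
Δθ = wrap(1.6476 − -0.5236) = 2.1712; ω₁ = Δθ/dt₁ = 1.0856
distance = √((1.5−2)² + (3−-3.5)²) = 6.5192; v₂ = distance/dt₂ = 4.3461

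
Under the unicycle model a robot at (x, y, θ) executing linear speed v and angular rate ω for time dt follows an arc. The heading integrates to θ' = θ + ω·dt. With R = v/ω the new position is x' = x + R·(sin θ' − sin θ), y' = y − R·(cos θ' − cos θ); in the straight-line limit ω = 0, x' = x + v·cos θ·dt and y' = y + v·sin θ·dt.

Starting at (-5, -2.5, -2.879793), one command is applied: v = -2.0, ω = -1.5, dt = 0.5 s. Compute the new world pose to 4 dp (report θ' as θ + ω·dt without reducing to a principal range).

(-4.0295, -2.6103, -3.6298)

θ' = -2.8798 + -1.5·0.5 = -3.6298
R = v/ω = -2.0/-1.5 = 1.3333
x' = -5 + 1.3333·(sin -3.6298 − sin -2.8798) = -4.0295
y' = -2.5 − 1.3333·(cos -3.6298 − cos -2.8798) = -2.6103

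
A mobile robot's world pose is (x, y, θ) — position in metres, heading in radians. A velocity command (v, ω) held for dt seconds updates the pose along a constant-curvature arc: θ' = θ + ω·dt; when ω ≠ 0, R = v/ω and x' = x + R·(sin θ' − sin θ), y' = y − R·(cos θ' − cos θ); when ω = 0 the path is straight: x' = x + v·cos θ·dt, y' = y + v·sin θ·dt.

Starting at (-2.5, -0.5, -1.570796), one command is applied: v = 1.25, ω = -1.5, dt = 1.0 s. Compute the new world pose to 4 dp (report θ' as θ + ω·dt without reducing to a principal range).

θ' = -1.5708 + -1.5·1.0 = -3.0708
R = v/ω = 1.25/-1.5 = -0.8333
x' = -2.5 + -0.8333·(sin -3.0708 − sin -1.5708) = -3.2744
y' = -0.5 − -0.8333·(cos -3.0708 − cos -1.5708) = -1.3312

(-3.2744, -1.3312, -3.0708)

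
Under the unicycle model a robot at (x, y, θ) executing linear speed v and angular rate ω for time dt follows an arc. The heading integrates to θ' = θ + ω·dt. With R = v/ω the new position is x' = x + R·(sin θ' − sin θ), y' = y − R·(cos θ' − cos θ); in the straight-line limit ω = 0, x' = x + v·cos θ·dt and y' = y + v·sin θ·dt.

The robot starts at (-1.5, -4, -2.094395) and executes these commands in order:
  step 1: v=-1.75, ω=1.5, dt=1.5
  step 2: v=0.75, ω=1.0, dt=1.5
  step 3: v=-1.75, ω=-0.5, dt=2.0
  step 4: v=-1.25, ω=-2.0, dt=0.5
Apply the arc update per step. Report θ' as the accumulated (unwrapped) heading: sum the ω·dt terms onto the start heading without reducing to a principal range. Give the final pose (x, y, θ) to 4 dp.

(-4.0058, -4.6234, -0.3444)

step 1: θ'=0.1556 (R=-1.1667) → pose (-2.6912, -2.2641, 0.1556)
step 2: θ'=1.6556 (R=0.7500) → pose (-2.0601, -1.4596, 1.6556)
step 3: θ'=0.6556 (R=3.5000) → pose (-3.4138, -4.5305, 0.6556)
step 4: θ'=-0.3444 (R=0.6250) → pose (-4.0058, -4.6234, -0.3444)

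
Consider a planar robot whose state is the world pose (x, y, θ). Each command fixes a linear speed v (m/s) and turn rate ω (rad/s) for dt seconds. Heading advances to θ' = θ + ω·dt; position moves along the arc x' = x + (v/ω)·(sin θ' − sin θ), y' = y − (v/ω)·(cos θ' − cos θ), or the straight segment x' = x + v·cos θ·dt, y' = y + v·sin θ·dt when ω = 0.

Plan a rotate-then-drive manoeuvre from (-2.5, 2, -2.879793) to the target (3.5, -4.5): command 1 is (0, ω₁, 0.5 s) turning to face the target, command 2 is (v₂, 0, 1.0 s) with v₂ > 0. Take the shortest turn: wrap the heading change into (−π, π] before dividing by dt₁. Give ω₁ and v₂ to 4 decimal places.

heading to target = atan2(-4.5−2, 3.5−-2.5) = -0.8254
Δθ = wrap(-0.8254 − -2.8798) = 2.0544; ω₁ = Δθ/dt₁ = 4.1088
distance = √((3.5−-2.5)² + (-4.5−2)²) = 8.8459; v₂ = distance/dt₂ = 8.8459

ω₁ = 4.1088, v₂ = 8.8459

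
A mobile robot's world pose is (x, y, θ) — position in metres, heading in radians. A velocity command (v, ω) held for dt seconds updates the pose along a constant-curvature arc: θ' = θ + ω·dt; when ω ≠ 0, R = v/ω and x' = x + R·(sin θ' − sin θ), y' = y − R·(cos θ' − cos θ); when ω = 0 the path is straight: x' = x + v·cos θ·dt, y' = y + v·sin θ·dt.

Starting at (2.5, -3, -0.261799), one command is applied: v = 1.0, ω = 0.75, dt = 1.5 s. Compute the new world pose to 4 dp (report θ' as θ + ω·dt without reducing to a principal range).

θ' = -0.2618 + 0.75·1.5 = 0.8632
R = v/ω = 1.0/0.75 = 1.3333
x' = 2.5 + 1.3333·(sin 0.8632 − sin -0.2618) = 3.8583
y' = -3 − 1.3333·(cos 0.8632 − cos -0.2618) = -2.5788

(3.8583, -2.5788, 0.8632)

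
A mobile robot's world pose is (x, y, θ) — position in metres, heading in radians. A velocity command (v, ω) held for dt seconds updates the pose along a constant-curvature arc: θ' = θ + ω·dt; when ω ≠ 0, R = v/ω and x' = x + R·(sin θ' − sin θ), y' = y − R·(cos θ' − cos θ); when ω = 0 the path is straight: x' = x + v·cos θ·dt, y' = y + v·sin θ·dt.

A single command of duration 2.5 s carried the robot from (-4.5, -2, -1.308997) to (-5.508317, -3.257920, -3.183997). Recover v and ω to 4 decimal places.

v = 0.7500, ω = -0.7500

Δθ = -3.183997 − -1.308997 = -1.875000
ω = Δθ/dt = -1.875000/2.5 = -0.7500
R = −Δy/(cos θ' − cos θ) = -1.0000
v = R·ω = -1.0000·-0.7500 = 0.7500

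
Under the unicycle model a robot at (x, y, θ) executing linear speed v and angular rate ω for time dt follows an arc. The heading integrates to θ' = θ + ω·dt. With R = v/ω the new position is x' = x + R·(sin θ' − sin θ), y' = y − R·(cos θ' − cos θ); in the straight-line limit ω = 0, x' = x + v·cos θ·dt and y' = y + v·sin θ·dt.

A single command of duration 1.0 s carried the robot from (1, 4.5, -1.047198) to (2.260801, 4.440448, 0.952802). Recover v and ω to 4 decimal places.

Δθ = 0.952802 − -1.047198 = 2.000000
ω = Δθ/dt = 2.000000/1.0 = 2.0000
R = Δx/(sin θ' − sin θ) = 0.7500
v = R·ω = 0.7500·2.0000 = 1.5000

v = 1.5000, ω = 2.0000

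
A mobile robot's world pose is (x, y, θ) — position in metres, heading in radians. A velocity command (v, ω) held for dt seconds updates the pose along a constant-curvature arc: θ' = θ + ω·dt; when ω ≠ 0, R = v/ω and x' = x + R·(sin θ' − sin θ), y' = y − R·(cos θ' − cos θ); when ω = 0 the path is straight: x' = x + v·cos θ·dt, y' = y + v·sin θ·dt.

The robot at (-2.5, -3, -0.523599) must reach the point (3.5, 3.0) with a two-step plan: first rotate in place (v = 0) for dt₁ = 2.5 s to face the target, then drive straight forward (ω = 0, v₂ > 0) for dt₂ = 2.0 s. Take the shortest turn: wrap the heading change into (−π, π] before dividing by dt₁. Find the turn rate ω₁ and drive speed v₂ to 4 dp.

ω₁ = 0.5236, v₂ = 4.2426

heading to target = atan2(3−-3, 3.5−-2.5) = 0.7854
Δθ = wrap(0.7854 − -0.5236) = 1.3090; ω₁ = Δθ/dt₁ = 0.5236
distance = √((3.5−-2.5)² + (3−-3)²) = 8.4853; v₂ = distance/dt₂ = 4.2426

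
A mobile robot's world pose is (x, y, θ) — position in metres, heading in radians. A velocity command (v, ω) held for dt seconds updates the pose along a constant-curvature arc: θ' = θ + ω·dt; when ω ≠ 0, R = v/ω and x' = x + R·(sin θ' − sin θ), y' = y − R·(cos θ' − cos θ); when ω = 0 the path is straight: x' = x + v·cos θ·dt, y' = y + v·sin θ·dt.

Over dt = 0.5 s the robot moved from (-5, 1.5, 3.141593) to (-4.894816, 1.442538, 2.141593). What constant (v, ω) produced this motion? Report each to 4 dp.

v = -0.2500, ω = -2.0000

Δθ = 2.141593 − 3.141593 = -1.000000
ω = Δθ/dt = -1.000000/0.5 = -2.0000
R = Δx/(sin θ' − sin θ) = 0.1250
v = R·ω = 0.1250·-2.0000 = -0.2500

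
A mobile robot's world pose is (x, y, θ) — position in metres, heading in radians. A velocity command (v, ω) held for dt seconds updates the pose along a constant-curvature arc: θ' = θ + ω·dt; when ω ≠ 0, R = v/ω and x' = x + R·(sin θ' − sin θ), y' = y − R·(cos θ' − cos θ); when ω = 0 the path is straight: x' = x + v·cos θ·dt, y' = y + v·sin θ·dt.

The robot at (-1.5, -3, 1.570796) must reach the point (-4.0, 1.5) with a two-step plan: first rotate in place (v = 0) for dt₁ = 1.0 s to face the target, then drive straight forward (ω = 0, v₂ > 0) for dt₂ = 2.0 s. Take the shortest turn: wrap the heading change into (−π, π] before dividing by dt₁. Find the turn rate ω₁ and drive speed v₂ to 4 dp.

heading to target = atan2(1.5−-3, -4−-1.5) = 2.0779
Δθ = wrap(2.0779 − 1.5708) = 0.5071; ω₁ = Δθ/dt₁ = 0.5071
distance = √((-4−-1.5)² + (1.5−-3)²) = 5.1478; v₂ = distance/dt₂ = 2.5739

ω₁ = 0.5071, v₂ = 2.5739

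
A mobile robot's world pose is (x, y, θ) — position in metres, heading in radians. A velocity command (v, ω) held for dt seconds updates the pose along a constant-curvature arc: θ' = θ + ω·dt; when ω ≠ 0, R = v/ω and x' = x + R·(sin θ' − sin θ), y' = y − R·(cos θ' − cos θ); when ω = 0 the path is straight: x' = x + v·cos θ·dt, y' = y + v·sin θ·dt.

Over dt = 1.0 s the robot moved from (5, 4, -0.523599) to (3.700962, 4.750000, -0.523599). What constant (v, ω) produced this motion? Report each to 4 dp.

v = -1.5000, ω = 0.0000

Δθ = -0.523599 − -0.523599 = 0.000000
ω = Δθ/dt = 0.000000/1.0 = 0.0000
ω = 0 → v = (Δx·cos θ + Δy·sin θ)/dt = -1.5000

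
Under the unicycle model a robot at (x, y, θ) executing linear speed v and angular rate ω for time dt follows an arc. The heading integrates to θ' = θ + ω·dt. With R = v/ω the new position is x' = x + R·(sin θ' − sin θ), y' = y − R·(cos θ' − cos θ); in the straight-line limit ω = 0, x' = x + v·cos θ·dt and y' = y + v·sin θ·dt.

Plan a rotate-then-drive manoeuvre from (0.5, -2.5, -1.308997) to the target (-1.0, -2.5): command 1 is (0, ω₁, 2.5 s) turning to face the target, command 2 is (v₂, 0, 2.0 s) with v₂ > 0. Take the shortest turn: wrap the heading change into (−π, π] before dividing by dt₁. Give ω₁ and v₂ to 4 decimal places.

heading to target = atan2(-2.5−-2.5, -1−0.5) = 3.1416
Δθ = wrap(3.1416 − -1.3090) = -1.8326; ω₁ = Δθ/dt₁ = -0.7330
distance = √((-1−0.5)² + (-2.5−-2.5)²) = 1.5000; v₂ = distance/dt₂ = 0.7500

ω₁ = -0.7330, v₂ = 0.7500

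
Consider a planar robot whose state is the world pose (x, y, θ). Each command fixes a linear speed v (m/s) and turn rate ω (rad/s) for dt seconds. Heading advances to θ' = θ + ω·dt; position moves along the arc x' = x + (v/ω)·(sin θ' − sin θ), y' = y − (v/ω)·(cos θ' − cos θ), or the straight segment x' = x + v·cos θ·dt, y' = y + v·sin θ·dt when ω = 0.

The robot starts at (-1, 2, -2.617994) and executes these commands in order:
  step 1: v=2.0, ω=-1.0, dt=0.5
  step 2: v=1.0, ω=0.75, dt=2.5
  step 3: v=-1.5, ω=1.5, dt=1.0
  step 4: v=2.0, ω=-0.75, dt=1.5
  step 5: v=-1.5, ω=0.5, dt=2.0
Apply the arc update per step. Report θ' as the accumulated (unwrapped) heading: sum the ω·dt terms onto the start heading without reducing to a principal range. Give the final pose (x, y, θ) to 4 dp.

step 1: θ'=-3.1180 (R=-2.0000) → pose (-1.9528, 1.7326, -3.1180)
step 2: θ'=-1.2430 (R=1.3333) → pose (-3.1837, -0.0296, -1.2430)
step 3: θ'=0.2570 (R=-1.0000) → pose (-4.3846, 0.6156, 0.2570)
step 4: θ'=-0.8680 (R=-2.6667) → pose (-1.6720, -0.2399, -0.8680)
step 5: θ'=0.1320 (R=-3.0000) → pose (-4.3560, 0.7949, 0.1320)

(-4.3560, 0.7949, 0.1320)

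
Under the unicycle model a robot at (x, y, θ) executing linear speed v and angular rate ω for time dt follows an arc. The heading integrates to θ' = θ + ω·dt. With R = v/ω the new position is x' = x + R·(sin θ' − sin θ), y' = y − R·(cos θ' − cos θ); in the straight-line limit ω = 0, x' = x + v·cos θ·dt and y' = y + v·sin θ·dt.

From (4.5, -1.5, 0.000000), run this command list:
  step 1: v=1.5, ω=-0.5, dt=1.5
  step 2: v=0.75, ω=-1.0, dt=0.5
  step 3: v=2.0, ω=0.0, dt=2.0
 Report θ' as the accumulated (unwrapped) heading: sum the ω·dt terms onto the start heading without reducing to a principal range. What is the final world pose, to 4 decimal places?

step 1: θ'=-0.7500 (R=-3.0000) → pose (6.5449, -2.3049, -0.7500)
step 2: θ'=-1.2500 (R=-0.7500) → pose (6.7454, -2.6172, -1.2500)
step 3: θ'=-1.2500 (straight) → pose (8.0067, -6.4131, -1.2500)

(8.0067, -6.4131, -1.2500)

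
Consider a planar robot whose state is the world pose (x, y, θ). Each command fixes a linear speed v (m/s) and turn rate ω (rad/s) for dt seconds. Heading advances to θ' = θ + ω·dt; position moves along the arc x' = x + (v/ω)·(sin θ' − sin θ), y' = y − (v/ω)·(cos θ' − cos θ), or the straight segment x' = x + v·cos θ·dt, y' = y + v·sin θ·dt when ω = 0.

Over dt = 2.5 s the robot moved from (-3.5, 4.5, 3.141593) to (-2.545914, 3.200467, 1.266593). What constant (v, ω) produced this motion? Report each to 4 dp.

Δθ = 1.266593 − 3.141593 = -1.875000
ω = Δθ/dt = -1.875000/2.5 = -0.7500
R = −Δy/(cos θ' − cos θ) = 1.0000
v = R·ω = 1.0000·-0.7500 = -0.7500

v = -0.7500, ω = -0.7500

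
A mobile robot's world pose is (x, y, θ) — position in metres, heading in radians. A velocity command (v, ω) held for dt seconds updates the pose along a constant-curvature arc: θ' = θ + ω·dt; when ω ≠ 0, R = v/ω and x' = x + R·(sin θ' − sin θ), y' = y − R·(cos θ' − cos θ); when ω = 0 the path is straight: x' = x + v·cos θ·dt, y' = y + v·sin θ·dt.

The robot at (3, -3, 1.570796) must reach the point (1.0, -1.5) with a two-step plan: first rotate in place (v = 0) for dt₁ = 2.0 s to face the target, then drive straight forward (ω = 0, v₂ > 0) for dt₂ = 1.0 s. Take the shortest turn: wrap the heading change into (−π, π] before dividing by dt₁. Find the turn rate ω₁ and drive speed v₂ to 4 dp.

heading to target = atan2(-1.5−-3, 1−3) = 2.4981
Δθ = wrap(2.4981 − 1.5708) = 0.9273; ω₁ = Δθ/dt₁ = 0.4636
distance = √((1−3)² + (-1.5−-3)²) = 2.5000; v₂ = distance/dt₂ = 2.5000

ω₁ = 0.4636, v₂ = 2.5000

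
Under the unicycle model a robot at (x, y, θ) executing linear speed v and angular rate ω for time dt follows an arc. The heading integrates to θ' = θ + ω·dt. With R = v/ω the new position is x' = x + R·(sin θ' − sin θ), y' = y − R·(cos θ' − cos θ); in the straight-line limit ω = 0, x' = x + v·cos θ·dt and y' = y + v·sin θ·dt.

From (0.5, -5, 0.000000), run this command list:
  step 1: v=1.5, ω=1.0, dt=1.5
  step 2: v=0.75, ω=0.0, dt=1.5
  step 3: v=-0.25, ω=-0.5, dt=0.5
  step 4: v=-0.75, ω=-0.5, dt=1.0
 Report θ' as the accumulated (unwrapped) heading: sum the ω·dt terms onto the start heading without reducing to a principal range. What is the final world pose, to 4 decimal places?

step 1: θ'=1.5000 (R=1.5000) → pose (1.9962, -3.6061, 1.5000)
step 2: θ'=1.5000 (straight) → pose (2.0758, -2.4839, 1.5000)
step 3: θ'=1.2500 (R=0.5000) → pose (2.0516, -2.6062, 1.2500)
step 4: θ'=0.7500 (R=1.5000) → pose (1.6505, -3.2308, 0.7500)

(1.6505, -3.2308, 0.7500)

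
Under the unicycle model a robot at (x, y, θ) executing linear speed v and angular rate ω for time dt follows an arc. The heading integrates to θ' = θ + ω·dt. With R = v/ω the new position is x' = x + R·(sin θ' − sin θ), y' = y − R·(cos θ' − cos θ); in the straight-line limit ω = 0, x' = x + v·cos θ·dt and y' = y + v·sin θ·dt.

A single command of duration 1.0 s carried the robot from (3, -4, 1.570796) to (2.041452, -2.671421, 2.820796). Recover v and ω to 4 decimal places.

Δθ = 2.820796 − 1.570796 = 1.250000
ω = Δθ/dt = 1.250000/1.0 = 1.2500
R = −Δy/(cos θ' − cos θ) = 1.4000
v = R·ω = 1.4000·1.2500 = 1.7500

v = 1.7500, ω = 1.2500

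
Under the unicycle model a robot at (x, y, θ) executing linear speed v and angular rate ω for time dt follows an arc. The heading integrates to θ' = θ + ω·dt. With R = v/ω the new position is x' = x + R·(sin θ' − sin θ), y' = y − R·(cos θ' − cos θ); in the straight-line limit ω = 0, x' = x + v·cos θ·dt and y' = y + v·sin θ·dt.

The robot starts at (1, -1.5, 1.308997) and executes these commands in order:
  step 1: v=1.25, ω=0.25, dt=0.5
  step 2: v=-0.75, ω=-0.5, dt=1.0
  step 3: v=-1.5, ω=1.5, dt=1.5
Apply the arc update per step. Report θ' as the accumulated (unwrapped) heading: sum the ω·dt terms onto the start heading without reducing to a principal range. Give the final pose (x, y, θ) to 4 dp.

(1.6901, -3.1689, 3.1840)

step 1: θ'=1.4340 (R=5.0000) → pose (1.1237, -0.8878, 1.4340)
step 2: θ'=0.9340 (R=1.5000) → pose (0.8437, -1.5751, 0.9340)
step 3: θ'=3.1840 (R=-1.0000) → pose (1.6901, -3.1689, 3.1840)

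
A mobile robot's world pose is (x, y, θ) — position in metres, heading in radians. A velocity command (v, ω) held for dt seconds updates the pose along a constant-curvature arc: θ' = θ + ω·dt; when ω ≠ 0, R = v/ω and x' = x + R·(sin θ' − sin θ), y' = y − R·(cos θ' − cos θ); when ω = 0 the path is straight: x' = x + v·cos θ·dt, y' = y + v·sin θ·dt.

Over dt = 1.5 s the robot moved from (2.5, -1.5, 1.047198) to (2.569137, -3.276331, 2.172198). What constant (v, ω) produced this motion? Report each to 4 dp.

Δθ = 2.172198 − 1.047198 = 1.125000
ω = Δθ/dt = 1.125000/1.5 = 0.7500
R = −Δy/(cos θ' − cos θ) = -1.6667
v = R·ω = -1.6667·0.7500 = -1.2500

v = -1.2500, ω = 0.7500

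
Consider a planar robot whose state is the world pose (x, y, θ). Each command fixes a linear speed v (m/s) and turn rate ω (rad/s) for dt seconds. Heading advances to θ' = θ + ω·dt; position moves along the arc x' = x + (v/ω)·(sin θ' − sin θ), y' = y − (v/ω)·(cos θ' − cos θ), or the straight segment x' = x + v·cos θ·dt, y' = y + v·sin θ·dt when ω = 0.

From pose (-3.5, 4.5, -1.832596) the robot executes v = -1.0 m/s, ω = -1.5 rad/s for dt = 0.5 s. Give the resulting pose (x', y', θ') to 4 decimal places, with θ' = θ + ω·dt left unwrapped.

θ' = -1.8326 + -1.5·0.5 = -2.5826
R = v/ω = -1.0/-1.5 = 0.6667
x' = -3.5 + 0.6667·(sin -2.5826 − sin -1.8326) = -3.2096
y' = 4.5 − 0.6667·(cos -2.5826 − cos -1.8326) = 4.8926

(-3.2096, 4.8926, -2.5826)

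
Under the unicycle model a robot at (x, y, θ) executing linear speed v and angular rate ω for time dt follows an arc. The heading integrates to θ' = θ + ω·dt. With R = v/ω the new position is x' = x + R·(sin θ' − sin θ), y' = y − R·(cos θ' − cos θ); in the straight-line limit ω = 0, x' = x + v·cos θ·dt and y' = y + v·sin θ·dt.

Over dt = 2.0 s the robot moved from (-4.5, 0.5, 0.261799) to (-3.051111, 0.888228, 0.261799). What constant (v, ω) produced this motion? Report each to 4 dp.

Δθ = 0.261799 − 0.261799 = 0.000000
ω = Δθ/dt = 0.000000/2.0 = 0.0000
ω = 0 → v = (Δx·cos θ + Δy·sin θ)/dt = 0.7500

v = 0.7500, ω = 0.0000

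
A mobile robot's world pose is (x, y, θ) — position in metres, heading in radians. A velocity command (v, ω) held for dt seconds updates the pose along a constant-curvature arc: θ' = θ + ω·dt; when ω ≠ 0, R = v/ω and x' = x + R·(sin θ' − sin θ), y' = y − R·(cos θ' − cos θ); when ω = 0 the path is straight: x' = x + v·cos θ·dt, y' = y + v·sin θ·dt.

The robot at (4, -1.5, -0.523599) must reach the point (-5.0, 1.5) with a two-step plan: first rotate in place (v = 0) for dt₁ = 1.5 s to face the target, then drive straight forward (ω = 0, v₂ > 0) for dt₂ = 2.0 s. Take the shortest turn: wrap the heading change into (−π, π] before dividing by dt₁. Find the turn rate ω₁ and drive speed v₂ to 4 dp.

ω₁ = -1.9598, v₂ = 4.7434

heading to target = atan2(1.5−-1.5, -5−4) = 2.8198
Δθ = wrap(2.8198 − -0.5236) = -2.9397; ω₁ = Δθ/dt₁ = -1.9598
distance = √((-5−4)² + (1.5−-1.5)²) = 9.4868; v₂ = distance/dt₂ = 4.7434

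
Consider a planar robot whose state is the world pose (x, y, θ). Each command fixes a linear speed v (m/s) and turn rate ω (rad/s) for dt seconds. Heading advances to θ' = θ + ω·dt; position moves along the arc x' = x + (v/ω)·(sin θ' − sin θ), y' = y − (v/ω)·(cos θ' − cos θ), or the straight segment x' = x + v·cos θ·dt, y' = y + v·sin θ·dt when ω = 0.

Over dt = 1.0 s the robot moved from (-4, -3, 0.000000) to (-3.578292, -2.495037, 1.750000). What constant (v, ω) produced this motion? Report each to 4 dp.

v = 0.7500, ω = 1.7500

Δθ = 1.750000 − 0.000000 = 1.750000
ω = Δθ/dt = 1.750000/1.0 = 1.7500
R = −Δy/(cos θ' − cos θ) = 0.4286
v = R·ω = 0.4286·1.7500 = 0.7500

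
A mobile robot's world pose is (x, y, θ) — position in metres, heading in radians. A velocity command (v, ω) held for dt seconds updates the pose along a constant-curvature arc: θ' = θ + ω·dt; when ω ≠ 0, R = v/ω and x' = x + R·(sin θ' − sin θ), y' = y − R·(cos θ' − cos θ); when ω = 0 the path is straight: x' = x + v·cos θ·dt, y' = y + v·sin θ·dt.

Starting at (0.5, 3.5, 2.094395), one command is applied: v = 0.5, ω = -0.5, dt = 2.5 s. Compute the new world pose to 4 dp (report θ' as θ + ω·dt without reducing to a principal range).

θ' = 2.0944 + -0.5·2.5 = 0.8444
R = v/ω = 0.5/-0.5 = -1.0000
x' = 0.5 + -1.0000·(sin 0.8444 − sin 2.0944) = 0.6185
y' = 3.5 − -1.0000·(cos 0.8444 − cos 2.0944) = 4.6642

(0.6185, 4.6642, 0.8444)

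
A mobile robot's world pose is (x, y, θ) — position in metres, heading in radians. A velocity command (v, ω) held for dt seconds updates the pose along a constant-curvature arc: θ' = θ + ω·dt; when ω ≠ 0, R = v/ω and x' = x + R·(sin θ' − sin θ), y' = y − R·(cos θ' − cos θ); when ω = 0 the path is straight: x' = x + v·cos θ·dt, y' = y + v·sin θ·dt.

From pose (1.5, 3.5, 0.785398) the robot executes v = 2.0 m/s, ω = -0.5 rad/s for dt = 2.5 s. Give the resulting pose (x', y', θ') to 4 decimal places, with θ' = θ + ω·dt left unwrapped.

θ' = 0.7854 + -0.5·2.5 = -0.4646
R = v/ω = 2.0/-0.5 = -4.0000
x' = 1.5 + -4.0000·(sin -0.4646 − sin 0.7854) = 6.1207
y' = 3.5 − -4.0000·(cos -0.4646 − cos 0.7854) = 4.2476

(6.1207, 4.2476, -0.4646)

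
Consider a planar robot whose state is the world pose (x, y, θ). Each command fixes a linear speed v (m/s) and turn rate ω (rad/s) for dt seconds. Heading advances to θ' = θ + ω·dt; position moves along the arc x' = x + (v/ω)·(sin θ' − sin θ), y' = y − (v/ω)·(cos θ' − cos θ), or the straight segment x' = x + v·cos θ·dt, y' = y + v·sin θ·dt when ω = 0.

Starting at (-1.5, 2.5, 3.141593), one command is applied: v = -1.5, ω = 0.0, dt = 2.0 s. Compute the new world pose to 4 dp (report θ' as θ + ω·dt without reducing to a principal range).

θ' = 3.1416 + 0.0·2.0 = 3.1416
ω = 0 → straight: x' = -1.5 + -1.5·cos(3.1416)·2.0 = 1.5000
y' = 2.5 + -1.5·sin(3.1416)·2.0 = 2.5000

(1.5000, 2.5000, 3.1416)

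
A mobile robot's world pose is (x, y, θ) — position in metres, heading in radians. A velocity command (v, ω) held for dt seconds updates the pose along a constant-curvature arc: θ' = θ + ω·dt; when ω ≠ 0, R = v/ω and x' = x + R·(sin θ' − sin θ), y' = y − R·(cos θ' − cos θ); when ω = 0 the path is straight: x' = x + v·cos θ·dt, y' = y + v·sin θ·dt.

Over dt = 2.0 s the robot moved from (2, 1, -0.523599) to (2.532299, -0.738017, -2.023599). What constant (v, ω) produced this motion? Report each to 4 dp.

Δθ = -2.023599 − -0.523599 = -1.500000
ω = Δθ/dt = -1.500000/2.0 = -0.7500
R = −Δy/(cos θ' − cos θ) = -1.3333
v = R·ω = -1.3333·-0.7500 = 1.0000

v = 1.0000, ω = -0.7500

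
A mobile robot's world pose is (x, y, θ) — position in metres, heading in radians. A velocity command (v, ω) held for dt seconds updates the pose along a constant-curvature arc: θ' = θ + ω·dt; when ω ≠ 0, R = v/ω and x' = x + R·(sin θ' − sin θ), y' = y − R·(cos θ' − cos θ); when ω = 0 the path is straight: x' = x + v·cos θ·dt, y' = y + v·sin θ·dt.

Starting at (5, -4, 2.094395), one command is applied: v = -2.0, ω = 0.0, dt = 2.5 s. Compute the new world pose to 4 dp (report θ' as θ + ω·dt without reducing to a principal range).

θ' = 2.0944 + 0.0·2.5 = 2.0944
ω = 0 → straight: x' = 5 + -2.0·cos(2.0944)·2.5 = 7.5000
y' = -4 + -2.0·sin(2.0944)·2.5 = -8.3301

(7.5000, -8.3301, 2.0944)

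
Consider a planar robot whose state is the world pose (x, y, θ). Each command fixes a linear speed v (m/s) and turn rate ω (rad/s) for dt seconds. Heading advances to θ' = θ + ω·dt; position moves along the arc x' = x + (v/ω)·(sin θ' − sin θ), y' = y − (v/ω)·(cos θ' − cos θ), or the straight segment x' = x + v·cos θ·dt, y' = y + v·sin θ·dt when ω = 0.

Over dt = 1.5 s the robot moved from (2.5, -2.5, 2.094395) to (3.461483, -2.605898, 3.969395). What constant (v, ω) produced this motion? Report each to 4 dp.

Δθ = 3.969395 − 2.094395 = 1.875000
ω = Δθ/dt = 1.875000/1.5 = 1.2500
R = Δx/(sin θ' − sin θ) = -0.6000
v = R·ω = -0.6000·1.2500 = -0.7500

v = -0.7500, ω = 1.2500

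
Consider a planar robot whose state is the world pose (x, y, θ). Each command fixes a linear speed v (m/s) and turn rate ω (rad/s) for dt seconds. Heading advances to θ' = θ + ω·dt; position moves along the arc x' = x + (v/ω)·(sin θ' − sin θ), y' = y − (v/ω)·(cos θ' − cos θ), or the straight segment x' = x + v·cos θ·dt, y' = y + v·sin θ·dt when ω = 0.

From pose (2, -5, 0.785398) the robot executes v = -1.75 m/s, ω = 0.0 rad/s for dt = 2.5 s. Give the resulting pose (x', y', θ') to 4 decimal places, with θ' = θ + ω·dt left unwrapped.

(-1.0936, -8.0936, 0.7854)

θ' = 0.7854 + 0.0·2.5 = 0.7854
ω = 0 → straight: x' = 2 + -1.75·cos(0.7854)·2.5 = -1.0936
y' = -5 + -1.75·sin(0.7854)·2.5 = -8.0936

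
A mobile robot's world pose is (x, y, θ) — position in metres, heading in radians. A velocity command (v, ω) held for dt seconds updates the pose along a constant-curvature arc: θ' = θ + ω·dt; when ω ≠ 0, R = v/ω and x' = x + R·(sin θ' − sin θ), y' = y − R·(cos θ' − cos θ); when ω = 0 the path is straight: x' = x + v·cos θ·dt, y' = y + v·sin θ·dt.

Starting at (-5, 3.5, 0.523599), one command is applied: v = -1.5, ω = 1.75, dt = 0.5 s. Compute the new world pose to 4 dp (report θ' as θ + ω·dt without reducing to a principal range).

θ' = 0.5236 + 1.75·0.5 = 1.3986
R = v/ω = -1.5/1.75 = -0.8571
x' = -5 + -0.8571·(sin 1.3986 − sin 0.5236) = -5.4159
y' = 3.5 − -0.8571·(cos 1.3986 − cos 0.5236) = 2.9046

(-5.4159, 2.9046, 1.3986)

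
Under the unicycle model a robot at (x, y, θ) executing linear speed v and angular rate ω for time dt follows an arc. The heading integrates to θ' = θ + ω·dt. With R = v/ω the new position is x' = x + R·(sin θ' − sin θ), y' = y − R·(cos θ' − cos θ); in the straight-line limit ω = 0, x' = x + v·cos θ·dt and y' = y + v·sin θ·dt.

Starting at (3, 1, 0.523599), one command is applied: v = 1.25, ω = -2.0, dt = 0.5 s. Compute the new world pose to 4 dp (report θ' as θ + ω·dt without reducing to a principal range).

θ' = 0.5236 + -2.0·0.5 = -0.4764
R = v/ω = 1.25/-2.0 = -0.6250
x' = 3 + -0.6250·(sin -0.4764 − sin 0.5236) = 3.5991
y' = 1 − -0.6250·(cos -0.4764 − cos 0.5236) = 1.0141

(3.5991, 1.0141, -0.4764)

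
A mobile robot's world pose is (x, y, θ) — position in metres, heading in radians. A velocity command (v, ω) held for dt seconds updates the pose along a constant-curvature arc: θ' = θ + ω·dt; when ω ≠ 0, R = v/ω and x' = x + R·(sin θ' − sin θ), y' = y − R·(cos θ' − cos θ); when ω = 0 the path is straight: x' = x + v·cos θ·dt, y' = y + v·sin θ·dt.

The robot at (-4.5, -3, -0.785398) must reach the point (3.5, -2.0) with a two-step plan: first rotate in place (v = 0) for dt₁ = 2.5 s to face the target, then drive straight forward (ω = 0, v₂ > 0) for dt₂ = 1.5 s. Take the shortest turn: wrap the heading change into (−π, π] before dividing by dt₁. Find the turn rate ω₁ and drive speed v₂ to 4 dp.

ω₁ = 0.3639, v₂ = 5.3748

heading to target = atan2(-2−-3, 3.5−-4.5) = 0.1244
Δθ = wrap(0.1244 − -0.7854) = 0.9098; ω₁ = Δθ/dt₁ = 0.3639
distance = √((3.5−-4.5)² + (-2−-3)²) = 8.0623; v₂ = distance/dt₂ = 5.3748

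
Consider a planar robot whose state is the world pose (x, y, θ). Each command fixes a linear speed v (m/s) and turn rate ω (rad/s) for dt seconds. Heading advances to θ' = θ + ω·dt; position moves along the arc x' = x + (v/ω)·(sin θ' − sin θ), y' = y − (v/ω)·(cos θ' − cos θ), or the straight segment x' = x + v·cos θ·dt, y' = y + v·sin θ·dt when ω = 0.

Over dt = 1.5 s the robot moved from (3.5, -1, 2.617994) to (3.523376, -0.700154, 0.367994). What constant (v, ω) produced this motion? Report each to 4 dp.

v = 0.2500, ω = -1.5000

Δθ = 0.367994 − 2.617994 = -2.250000
ω = Δθ/dt = -2.250000/1.5 = -1.5000
R = −Δy/(cos θ' − cos θ) = -0.1667
v = R·ω = -0.1667·-1.5000 = 0.2500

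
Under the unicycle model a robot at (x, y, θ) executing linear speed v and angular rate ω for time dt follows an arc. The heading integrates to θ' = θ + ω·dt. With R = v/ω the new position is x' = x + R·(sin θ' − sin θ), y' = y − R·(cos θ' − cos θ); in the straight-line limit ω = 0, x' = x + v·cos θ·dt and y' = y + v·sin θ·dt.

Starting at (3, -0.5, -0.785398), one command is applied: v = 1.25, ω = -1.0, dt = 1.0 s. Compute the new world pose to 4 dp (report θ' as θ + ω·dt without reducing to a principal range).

θ' = -0.7854 + -1.0·1.0 = -1.7854
R = v/ω = 1.25/-1.0 = -1.2500
x' = 3 + -1.2500·(sin -1.7854 − sin -0.7854) = 3.3374
y' = -0.5 − -1.2500·(cos -1.7854 − cos -0.7854) = -1.6501

(3.3374, -1.6501, -1.7854)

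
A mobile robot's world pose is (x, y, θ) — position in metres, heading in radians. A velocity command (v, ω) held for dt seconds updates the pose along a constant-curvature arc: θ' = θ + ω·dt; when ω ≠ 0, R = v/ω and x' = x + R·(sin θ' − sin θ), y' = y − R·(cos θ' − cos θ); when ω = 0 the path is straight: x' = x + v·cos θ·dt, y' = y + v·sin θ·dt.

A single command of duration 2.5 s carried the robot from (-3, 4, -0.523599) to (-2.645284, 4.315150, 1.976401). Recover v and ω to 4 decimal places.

v = 0.2500, ω = 1.0000

Δθ = 1.976401 − -0.523599 = 2.500000
ω = Δθ/dt = 2.500000/2.5 = 1.0000
R = Δx/(sin θ' − sin θ) = 0.2500
v = R·ω = 0.2500·1.0000 = 0.2500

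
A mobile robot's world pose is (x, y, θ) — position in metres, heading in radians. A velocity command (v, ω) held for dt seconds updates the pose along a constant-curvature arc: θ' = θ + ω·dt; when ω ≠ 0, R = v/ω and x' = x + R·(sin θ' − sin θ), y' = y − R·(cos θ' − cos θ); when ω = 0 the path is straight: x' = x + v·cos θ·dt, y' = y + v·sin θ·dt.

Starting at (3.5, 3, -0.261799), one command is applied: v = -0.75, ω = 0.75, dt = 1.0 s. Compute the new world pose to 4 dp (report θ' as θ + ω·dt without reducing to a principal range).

(2.7721, 2.9173, 0.4882)

θ' = -0.2618 + 0.75·1.0 = 0.4882
R = v/ω = -0.75/0.75 = -1.0000
x' = 3.5 + -1.0000·(sin 0.4882 − sin -0.2618) = 2.7721
y' = 3 − -1.0000·(cos 0.4882 − cos -0.2618) = 2.9173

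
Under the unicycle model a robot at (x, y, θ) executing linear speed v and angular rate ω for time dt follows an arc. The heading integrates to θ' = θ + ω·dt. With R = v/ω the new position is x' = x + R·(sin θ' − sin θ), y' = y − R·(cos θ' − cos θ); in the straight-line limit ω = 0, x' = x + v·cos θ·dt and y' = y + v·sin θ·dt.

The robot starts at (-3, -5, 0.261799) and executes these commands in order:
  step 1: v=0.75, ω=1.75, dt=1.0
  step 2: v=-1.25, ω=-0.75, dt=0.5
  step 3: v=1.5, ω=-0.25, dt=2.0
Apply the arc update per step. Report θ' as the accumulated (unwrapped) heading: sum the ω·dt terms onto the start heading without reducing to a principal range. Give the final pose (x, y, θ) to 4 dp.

(-2.0243, -2.0858, 1.1368)

step 1: θ'=2.0118 (R=0.4286) → pose (-2.7234, -4.4031, 2.0118)
step 2: θ'=1.6368 (R=1.6667) → pose (-2.5675, -5.0046, 1.6368)
step 3: θ'=1.1368 (R=-6.0000) → pose (-2.0243, -2.0858, 1.1368)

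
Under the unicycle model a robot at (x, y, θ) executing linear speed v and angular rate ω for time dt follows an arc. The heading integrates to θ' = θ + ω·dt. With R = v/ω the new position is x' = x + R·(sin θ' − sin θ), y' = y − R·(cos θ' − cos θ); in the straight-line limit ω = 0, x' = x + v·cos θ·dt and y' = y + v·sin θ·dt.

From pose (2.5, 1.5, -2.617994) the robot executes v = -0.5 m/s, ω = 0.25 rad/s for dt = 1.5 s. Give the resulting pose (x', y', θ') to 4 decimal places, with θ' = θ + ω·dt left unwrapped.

(3.0649, 1.9866, -2.2430)

θ' = -2.6180 + 0.25·1.5 = -2.2430
R = v/ω = -0.5/0.25 = -2.0000
x' = 2.5 + -2.0000·(sin -2.2430 − sin -2.6180) = 3.0649
y' = 1.5 − -2.0000·(cos -2.2430 − cos -2.6180) = 1.9866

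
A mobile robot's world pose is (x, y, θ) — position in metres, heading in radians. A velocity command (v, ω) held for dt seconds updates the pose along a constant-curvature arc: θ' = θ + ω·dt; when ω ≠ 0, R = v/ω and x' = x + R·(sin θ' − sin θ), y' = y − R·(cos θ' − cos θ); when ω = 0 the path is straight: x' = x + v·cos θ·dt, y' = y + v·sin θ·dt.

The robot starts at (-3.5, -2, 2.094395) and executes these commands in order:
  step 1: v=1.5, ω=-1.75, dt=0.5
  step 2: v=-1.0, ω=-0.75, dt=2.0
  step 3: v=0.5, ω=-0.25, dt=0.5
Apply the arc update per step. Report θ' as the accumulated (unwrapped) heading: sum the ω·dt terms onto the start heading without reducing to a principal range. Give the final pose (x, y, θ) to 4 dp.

(-4.9483, -2.1827, -0.4056)

step 1: θ'=1.2194 (R=-0.8571) → pose (-3.5625, -1.2764, 1.2194)
step 2: θ'=-0.2806 (R=1.3333) → pose (-5.1836, -2.0986, -0.2806)
step 3: θ'=-0.4056 (R=-2.0000) → pose (-4.9483, -2.1827, -0.4056)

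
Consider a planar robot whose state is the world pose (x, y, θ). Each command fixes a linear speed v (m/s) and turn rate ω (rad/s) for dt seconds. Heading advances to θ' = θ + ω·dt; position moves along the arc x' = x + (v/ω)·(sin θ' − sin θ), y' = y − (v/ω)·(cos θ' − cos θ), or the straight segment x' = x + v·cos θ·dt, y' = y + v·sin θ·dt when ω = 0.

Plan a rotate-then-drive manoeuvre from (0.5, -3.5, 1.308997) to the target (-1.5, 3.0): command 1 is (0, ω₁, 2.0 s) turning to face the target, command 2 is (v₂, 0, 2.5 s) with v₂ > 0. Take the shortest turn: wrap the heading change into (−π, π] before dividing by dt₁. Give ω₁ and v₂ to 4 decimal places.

ω₁ = 0.2801, v₂ = 2.7203

heading to target = atan2(3−-3.5, -1.5−0.5) = 1.8693
Δθ = wrap(1.8693 − 1.3090) = 0.5603; ω₁ = Δθ/dt₁ = 0.2801
distance = √((-1.5−0.5)² + (3−-3.5)²) = 6.8007; v₂ = distance/dt₂ = 2.7203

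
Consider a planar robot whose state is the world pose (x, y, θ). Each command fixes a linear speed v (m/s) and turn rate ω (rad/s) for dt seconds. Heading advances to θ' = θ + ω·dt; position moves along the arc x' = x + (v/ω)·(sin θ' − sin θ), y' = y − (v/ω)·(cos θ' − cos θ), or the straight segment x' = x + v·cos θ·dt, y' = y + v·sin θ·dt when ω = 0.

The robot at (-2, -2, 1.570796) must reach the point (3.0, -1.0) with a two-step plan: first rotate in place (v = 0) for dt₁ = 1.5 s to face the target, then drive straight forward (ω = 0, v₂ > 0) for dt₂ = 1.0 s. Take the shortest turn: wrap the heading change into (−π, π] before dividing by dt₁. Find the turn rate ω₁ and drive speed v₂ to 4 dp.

ω₁ = -0.9156, v₂ = 5.0990

heading to target = atan2(-1−-2, 3−-2) = 0.1974
Δθ = wrap(0.1974 − 1.5708) = -1.3734; ω₁ = Δθ/dt₁ = -0.9156
distance = √((3−-2)² + (-1−-2)²) = 5.0990; v₂ = distance/dt₂ = 5.0990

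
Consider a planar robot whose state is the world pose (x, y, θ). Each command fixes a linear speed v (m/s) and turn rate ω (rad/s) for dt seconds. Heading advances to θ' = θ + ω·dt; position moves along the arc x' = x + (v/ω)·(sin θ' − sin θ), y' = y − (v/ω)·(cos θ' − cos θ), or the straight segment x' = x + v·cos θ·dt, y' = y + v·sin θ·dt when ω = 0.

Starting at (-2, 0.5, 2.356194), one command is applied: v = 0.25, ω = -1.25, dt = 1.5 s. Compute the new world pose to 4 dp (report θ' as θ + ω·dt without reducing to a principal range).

θ' = 2.3562 + -1.25·1.5 = 0.4812
R = v/ω = 0.25/-1.25 = -0.2000
x' = -2 + -0.2000·(sin 0.4812 − sin 2.3562) = -1.9511
y' = 0.5 − -0.2000·(cos 0.4812 − cos 2.3562) = 0.8187

(-1.9511, 0.8187, 0.4812)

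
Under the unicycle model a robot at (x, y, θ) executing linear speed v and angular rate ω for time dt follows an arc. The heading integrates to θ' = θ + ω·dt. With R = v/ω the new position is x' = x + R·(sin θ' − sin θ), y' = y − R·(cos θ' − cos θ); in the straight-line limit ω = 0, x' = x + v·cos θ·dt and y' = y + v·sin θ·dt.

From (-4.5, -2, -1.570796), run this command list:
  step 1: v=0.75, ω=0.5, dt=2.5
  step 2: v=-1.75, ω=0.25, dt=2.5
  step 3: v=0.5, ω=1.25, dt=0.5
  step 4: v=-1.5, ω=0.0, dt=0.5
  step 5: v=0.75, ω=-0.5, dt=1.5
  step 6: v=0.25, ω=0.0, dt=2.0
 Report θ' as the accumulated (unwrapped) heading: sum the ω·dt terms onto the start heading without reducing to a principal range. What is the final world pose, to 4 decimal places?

(-6.5988, -3.1790, 0.1792)

step 1: θ'=-0.3208 (R=1.5000) → pose (-3.4730, -3.4235, -0.3208)
step 2: θ'=0.3042 (R=-7.0000) → pose (-7.7770, -3.3878, 0.3042)
step 3: θ'=0.9292 (R=0.4000) → pose (-7.5763, -3.2455, 0.9292)
step 4: θ'=0.9292 (straight) → pose (-8.0252, -3.8464, 0.9292)
step 5: θ'=0.1792 (R=-1.5000) → pose (-7.0908, -3.2681, 0.1792)
step 6: θ'=0.1792 (straight) → pose (-6.5988, -3.1790, 0.1792)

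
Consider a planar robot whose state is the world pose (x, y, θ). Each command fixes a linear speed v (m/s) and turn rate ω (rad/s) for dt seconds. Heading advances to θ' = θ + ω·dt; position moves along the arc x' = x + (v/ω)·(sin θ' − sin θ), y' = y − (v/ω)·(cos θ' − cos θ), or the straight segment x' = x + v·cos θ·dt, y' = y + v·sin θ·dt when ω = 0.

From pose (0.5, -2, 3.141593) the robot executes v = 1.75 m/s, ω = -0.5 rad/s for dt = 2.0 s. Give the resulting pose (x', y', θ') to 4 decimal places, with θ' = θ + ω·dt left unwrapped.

(-2.4451, -0.3911, 2.1416)

θ' = 3.1416 + -0.5·2.0 = 2.1416
R = v/ω = 1.75/-0.5 = -3.5000
x' = 0.5 + -3.5000·(sin 2.1416 − sin 3.1416) = -2.4451
y' = -2 − -3.5000·(cos 2.1416 − cos 3.1416) = -0.3911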